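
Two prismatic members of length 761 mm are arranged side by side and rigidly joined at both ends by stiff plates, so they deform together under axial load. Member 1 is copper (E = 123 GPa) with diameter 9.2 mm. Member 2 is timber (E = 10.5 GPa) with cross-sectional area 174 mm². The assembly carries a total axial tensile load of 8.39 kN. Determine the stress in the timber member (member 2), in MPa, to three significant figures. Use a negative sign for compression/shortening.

8.81 MPa

A_1 = 66.48 mm².
Equal strain + equilibrium ⇒ each member carries load in proportion to AE: A₁E₁ = 8177000 N, A₂E₂ = 1827000 N, ΣAE = 10000000 N.
σ₂ = P·E₂/ΣAE = 8390·10500/10000000 = 8.806 MPa.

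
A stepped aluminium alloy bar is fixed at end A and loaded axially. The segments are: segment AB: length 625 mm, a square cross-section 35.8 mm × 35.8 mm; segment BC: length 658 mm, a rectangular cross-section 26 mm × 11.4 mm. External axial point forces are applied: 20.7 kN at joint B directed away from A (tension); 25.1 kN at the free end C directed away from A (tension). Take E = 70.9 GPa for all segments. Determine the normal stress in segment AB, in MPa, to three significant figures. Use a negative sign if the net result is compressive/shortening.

Internal axial forces (sectioning from the free end, tension +): N_BC = 25.1 kN, N_AB = 45.8 kN.
A_AB = 1282 mm².
σ_AB = N_AB/A_AB = 45800/1282 = 35.74 MPa.

35.7 MPa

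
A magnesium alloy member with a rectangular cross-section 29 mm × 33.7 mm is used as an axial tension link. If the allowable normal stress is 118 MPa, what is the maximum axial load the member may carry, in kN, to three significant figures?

115 kN

A = 977.3 mm².
P_max = σ_allow · A = 118 · 977.3 = 115300 N = 115.3 kN.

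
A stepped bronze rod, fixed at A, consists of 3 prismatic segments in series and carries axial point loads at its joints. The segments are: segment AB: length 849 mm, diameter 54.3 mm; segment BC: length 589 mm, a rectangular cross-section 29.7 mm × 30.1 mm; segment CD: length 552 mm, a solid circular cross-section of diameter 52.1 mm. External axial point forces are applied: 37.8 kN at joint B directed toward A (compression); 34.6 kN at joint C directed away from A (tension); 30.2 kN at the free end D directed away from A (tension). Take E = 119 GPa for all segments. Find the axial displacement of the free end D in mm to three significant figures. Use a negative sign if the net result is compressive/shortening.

Internal axial forces (sectioning from the free end, tension +): N_CD = 30.2 kN, N_BC = 64.8 kN, N_AB = 27 kN.
A_AB = 2316 mm².
A_BC = 894 mm².
A_CD = 2132 mm².
δ_AB = 27000·849/(2316·119000) = 0.08318 mm
δ_BC = 64800·589/(894·119000) = 0.3588 mm
δ_CD = 30200·552/(2132·119000) = 0.06571 mm
δ = Σδ_i = 0.5077 mm.

0.508 mm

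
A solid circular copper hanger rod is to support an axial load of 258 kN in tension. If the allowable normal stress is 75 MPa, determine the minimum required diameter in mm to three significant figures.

Required area A ≥ P/σ_allow = 258000/75 = 3440 mm².
For a solid circular section, d ≥ √(4A/π) = 66.18 mm.

66.2 mm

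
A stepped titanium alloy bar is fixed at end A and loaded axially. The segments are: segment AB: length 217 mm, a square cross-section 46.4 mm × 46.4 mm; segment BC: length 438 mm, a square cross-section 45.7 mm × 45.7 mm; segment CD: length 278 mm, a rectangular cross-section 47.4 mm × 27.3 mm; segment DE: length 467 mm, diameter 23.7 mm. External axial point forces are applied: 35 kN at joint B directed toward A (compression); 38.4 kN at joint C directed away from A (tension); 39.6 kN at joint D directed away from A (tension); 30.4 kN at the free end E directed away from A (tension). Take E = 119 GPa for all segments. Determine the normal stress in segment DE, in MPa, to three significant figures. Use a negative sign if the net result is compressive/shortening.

68.9 MPa

Internal axial forces (sectioning from the free end, tension +): N_DE = 30.4 kN, N_CD = 70 kN, N_BC = 108.4 kN, N_AB = 73.4 kN.
A_DE = 441.2 mm².
σ_DE = N_DE/A_DE = 30400/441.2 = 68.91 MPa.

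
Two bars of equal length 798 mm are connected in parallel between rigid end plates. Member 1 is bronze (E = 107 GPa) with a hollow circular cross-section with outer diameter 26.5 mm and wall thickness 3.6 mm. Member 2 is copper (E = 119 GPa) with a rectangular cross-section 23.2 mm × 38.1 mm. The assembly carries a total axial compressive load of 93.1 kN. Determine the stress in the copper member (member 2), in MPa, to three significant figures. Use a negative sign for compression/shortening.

-83.4 MPa

A_1 = 259 mm².
A_2 = 883.9 mm².
Equal strain + equilibrium ⇒ each member carries load in proportion to AE: A₁E₁ = 27710000 N, A₂E₂ = 105200000 N, ΣAE = 132900000 N.
σ₂ = P·E₂/ΣAE = -93100·119000/132900000 = -83.36 MPa.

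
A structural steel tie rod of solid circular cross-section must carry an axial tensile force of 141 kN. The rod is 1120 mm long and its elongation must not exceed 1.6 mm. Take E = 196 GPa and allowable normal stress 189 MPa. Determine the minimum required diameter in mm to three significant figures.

30.8 mm

Required area A ≥ P/σ_allow = 141000/189 = 746 mm².
For a solid circular section, d ≥ √(4A/π) = 30.82 mm.
Elongation limit: A ≥ PL/(Eδ_allow) = 141000·1120/(196000·1.6) = 503.6 mm² ⇒ d ≥ 25.32 mm.
The stress limit governs.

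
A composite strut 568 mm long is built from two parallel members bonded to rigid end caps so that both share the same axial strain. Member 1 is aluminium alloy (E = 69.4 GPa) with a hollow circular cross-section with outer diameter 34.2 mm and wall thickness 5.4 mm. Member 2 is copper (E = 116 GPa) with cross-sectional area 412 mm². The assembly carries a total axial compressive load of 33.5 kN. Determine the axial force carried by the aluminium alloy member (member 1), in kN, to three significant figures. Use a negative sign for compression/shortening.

-13.9 kN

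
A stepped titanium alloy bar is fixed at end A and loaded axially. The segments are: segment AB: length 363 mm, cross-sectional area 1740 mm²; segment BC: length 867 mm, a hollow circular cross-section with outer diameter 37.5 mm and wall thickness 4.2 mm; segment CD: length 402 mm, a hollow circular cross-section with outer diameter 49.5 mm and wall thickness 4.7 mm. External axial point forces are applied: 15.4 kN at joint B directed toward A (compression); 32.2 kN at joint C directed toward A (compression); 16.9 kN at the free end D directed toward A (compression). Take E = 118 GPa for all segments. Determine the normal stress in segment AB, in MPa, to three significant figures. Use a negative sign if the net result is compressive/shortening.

Internal axial forces (sectioning from the free end, tension +): N_CD = -16.9 kN, N_BC = -49.1 kN, N_AB = -64.5 kN.
σ_AB = N_AB/A_AB = -64500/1740 = -37.07 MPa.

-37.1 MPa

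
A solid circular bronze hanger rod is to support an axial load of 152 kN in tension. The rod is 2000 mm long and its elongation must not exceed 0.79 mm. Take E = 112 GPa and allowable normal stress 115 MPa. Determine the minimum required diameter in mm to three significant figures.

66.1 mm

Required area A ≥ P/σ_allow = 152000/115 = 1322 mm².
For a solid circular section, d ≥ √(4A/π) = 41.02 mm.
Elongation limit: A ≥ PL/(Eδ_allow) = 152000·2000/(112000·0.79) = 3436 mm² ⇒ d ≥ 66.14 mm.
The elongation limit governs.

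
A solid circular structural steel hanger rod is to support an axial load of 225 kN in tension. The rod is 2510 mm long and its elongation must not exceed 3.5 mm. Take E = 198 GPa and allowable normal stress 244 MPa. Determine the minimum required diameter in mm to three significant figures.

34.3 mm

Required area A ≥ P/σ_allow = 225000/244 = 922.1 mm².
For a solid circular section, d ≥ √(4A/π) = 34.27 mm.
Elongation limit: A ≥ PL/(Eδ_allow) = 225000·2510/(198000·3.5) = 814.9 mm² ⇒ d ≥ 32.21 mm.
The stress limit governs.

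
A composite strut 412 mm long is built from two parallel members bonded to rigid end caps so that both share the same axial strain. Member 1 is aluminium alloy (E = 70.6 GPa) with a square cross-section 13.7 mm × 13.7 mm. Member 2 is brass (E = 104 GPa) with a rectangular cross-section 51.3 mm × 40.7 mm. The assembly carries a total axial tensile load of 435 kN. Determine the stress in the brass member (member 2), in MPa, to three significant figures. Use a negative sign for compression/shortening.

A_1 = 187.7 mm².
A_2 = 2088 mm².
Equal strain + equilibrium ⇒ each member carries load in proportion to AE: A₁E₁ = 13250000 N, A₂E₂ = 217100000 N, ΣAE = 230400000 N.
σ₂ = P·E₂/ΣAE = 435000·104000/230400000 = 196.4 MPa.

196 MPa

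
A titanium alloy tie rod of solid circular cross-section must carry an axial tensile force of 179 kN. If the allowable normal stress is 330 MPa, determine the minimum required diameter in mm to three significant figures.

Required area A ≥ P/σ_allow = 179000/330 = 542.4 mm².
For a solid circular section, d ≥ √(4A/π) = 26.28 mm.

26.3 mm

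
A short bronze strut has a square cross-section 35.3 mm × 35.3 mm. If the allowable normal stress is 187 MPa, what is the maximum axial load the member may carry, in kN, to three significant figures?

A = 1246 mm².
P_max = σ_allow · A = 187 · 1246 = 233000 N = 233 kN.

233 kN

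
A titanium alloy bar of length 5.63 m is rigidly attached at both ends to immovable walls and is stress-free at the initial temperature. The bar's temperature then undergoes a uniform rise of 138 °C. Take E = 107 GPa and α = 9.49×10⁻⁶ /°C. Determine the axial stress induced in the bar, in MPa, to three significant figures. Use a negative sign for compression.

Free thermal expansion αLΔT = 9.49e-6 · 5630 · 138 = 7.373 mm.
The walls impose strain ε = −(7.373)/5630 = -1.3096e-03; σ = Eε = 107000 · -1.3096e-03 = -140.1 MPa.

-140 MPa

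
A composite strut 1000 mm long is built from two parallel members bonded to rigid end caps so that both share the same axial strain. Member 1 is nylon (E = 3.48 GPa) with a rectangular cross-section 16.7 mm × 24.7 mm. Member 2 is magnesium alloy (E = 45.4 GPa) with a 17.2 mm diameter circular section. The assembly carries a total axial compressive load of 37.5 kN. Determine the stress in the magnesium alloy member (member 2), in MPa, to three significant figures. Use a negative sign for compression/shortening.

-142 MPa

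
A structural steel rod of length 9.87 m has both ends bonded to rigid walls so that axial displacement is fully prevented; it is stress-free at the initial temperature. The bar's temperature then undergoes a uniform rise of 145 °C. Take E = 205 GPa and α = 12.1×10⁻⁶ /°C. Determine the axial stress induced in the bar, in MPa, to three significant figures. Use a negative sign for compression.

Free thermal expansion αLΔT = 12.1e-6 · 9870 · 145 = 17.32 mm.
The walls impose strain ε = −(17.32)/9870 = -1.7545e-03; σ = Eε = 205000 · -1.7545e-03 = -359.7 MPa.

-360 MPa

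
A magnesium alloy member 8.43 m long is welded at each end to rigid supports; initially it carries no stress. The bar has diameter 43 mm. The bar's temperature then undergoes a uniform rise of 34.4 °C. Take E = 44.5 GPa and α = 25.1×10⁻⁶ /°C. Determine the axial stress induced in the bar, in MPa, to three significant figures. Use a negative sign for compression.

Free thermal expansion αLΔT = 25.1e-6 · 8430 · 34.4 = 7.279 mm.
The walls impose strain ε = −(7.279)/8430 = -8.6344e-04; σ = Eε = 44500 · -8.6344e-04 = -38.42 MPa.

-38.4 MPa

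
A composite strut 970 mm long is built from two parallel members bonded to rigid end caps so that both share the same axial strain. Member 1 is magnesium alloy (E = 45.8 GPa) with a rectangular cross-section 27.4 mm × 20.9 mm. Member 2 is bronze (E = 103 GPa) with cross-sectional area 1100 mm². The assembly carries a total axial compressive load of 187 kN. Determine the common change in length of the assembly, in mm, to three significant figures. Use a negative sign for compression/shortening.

-1.30 mm

A_1 = 572.7 mm².
Equal strain + equilibrium ⇒ each member carries load in proportion to AE: A₁E₁ = 26230000 N, A₂E₂ = 113300000 N, ΣAE = 139500000 N.
δ = PL/ΣAE = -187000·970/139500000 = -1.3 mm.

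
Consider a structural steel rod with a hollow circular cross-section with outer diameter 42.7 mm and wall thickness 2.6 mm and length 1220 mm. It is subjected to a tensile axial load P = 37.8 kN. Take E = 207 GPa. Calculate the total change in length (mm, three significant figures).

0.680 mm

A = 327.5 mm².
δ_mech = NL/(AE) = 37800·1220/(327.5·207000) = 0.6802 mm.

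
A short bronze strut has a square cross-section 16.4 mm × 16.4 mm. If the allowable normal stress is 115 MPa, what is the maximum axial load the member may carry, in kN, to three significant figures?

30.9 kN

A = 269 mm².
P_max = σ_allow · A = 115 · 269 = 30930 N = 30.93 kN.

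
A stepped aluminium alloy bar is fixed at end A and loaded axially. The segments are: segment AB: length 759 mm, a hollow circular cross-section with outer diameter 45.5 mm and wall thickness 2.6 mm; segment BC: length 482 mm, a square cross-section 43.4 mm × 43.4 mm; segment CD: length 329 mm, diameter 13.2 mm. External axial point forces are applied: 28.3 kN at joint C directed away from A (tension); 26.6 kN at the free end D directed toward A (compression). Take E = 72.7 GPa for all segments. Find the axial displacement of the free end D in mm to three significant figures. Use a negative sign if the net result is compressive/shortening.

Internal axial forces (sectioning from the free end, tension +): N_CD = -26.6 kN, N_BC = 1.7 kN, N_AB = 1.7 kN.
A_AB = 350.4 mm².
A_BC = 1884 mm².
A_CD = 136.8 mm².
δ_AB = 1700·759/(350.4·72700) = 0.05065 mm
δ_BC = 1700·482/(1884·72700) = 0.005984 mm
δ_CD = -26600·329/(136.8·72700) = -0.8796 mm
δ = Σδ_i = -0.823 mm.

-0.823 mm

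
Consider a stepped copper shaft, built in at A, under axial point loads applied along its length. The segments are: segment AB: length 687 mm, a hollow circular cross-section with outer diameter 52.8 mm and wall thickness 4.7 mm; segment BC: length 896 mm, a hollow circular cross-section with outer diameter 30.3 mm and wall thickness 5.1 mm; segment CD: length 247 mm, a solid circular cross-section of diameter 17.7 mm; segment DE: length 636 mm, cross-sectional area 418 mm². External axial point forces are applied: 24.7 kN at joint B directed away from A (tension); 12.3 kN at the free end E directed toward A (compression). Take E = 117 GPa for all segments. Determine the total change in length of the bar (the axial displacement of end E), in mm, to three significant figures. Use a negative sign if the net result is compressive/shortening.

Internal axial forces (sectioning from the free end, tension +): N_DE = -12.3 kN, N_CD = -12.3 kN, N_BC = -12.3 kN, N_AB = 12.4 kN.
A_AB = 710.2 mm².
A_BC = 403.8 mm².
A_CD = 246.1 mm².
δ_AB = 12400·687/(710.2·117000) = 0.1025 mm
δ_BC = -12300·896/(403.8·117000) = -0.2333 mm
δ_CD = -12300·247/(246.1·117000) = -0.1055 mm
δ_DE = -12300·636/(418·117000) = -0.16 mm
δ = Σδ_i = -0.3963 mm.

-0.396 mm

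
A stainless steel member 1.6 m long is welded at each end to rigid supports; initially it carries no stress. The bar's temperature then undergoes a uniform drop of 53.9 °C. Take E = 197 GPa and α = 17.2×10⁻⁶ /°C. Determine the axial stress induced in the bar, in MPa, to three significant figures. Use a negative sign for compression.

183 MPa

Free thermal expansion αLΔT = 17.2e-6 · 1600 · -53.9 = -1.483 mm.
The walls impose strain ε = −(-1.483)/1600 = 9.2708e-04; σ = Eε = 197000 · 9.2708e-04 = 182.6 MPa.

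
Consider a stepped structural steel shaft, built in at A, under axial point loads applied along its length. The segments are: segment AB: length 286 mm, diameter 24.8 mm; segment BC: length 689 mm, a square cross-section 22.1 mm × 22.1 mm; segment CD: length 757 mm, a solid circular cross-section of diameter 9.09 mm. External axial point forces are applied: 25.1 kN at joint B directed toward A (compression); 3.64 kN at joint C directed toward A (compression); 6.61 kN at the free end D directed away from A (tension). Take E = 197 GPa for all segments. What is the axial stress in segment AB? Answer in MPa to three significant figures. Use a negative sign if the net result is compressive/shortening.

-45.8 MPa

Internal axial forces (sectioning from the free end, tension +): N_CD = 6.61 kN, N_BC = 2.97 kN, N_AB = -22.13 kN.
A_AB = 483.1 mm².
σ_AB = N_AB/A_AB = -22130/483.1 = -45.81 MPa.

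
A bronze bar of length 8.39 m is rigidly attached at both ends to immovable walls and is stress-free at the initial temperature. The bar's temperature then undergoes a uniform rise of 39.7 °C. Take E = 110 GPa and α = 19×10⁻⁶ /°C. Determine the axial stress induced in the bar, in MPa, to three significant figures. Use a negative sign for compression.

Free thermal expansion αLΔT = 19e-6 · 8390 · 39.7 = 6.329 mm.
The walls impose strain ε = −(6.329)/8390 = -7.5430e-04; σ = Eε = 110000 · -7.5430e-04 = -82.97 MPa.

-83.0 MPa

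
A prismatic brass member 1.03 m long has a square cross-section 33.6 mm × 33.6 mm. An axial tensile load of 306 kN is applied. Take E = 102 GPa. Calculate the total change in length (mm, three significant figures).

2.74 mm

A = 1129 mm².
δ_mech = NL/(AE) = 306000·1030/(1129·102000) = 2.737 mm.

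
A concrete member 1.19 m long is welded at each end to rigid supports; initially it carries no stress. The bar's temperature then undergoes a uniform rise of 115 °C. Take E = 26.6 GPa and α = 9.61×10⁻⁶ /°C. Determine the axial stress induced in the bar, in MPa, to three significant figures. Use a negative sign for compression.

-29.4 MPa

Free thermal expansion αLΔT = 9.61e-6 · 1190 · 115 = 1.315 mm.
The walls impose strain ε = −(1.315)/1190 = -1.1051e-03; σ = Eε = 26600 · -1.1051e-03 = -29.4 MPa.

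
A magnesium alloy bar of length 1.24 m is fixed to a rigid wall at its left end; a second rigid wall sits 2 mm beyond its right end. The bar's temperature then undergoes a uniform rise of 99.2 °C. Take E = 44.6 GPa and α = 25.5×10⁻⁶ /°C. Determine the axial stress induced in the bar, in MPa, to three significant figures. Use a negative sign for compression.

Free thermal expansion αLΔT = 25.5e-6 · 1240 · 99.2 = 3.137 mm.
The walls engage after the gap closes; constrained expansion = 3.137 − 2 = 1.137 mm.
The walls impose strain ε = −(1.137)/1240 = -9.1670e-04; σ = Eε = 44600 · -9.1670e-04 = -40.88 MPa.

-40.9 MPa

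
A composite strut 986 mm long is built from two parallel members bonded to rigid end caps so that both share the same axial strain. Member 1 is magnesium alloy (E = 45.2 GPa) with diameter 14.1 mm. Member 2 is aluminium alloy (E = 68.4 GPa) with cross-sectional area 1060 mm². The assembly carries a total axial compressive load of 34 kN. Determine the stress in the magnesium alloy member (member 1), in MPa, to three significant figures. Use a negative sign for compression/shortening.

A_1 = 156.1 mm².
Equal strain + equilibrium ⇒ each member carries load in proportion to AE: A₁E₁ = 7058000 N, A₂E₂ = 72500000 N, ΣAE = 79560000 N.
σ₁ = P·E₁/ΣAE = -34000·45200/79560000 = -19.32 MPa.

-19.3 MPa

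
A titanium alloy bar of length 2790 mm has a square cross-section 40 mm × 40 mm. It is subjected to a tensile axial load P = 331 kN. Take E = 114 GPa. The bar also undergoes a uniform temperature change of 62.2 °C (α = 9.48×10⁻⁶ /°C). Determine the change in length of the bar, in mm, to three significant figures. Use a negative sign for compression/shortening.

A = 1600 mm².
δ_mech = NL/(AE) = 331000·2790/(1600·114000) = 5.063 mm.
δ_thermal = αLΔT = 9.48e-6·2790·62.2 = 1.645 mm.
δ = δ_mech + δ_thermal = 6.708 mm.

6.71 mm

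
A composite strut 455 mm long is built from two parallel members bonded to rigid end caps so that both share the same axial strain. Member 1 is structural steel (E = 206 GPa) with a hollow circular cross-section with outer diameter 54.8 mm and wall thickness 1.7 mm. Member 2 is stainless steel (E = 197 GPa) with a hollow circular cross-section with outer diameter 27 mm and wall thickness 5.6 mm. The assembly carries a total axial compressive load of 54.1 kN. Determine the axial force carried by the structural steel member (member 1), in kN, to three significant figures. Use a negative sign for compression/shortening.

-23.8 kN

A_1 = 283.6 mm².
A_2 = 376.5 mm².
Equal strain + equilibrium ⇒ each member carries load in proportion to AE: A₁E₁ = 58420000 N, A₂E₂ = 74170000 N, ΣAE = 132600000 N.
F₁ = P·A₁E₁/ΣAE = -54100·58420000/132600000 = -23840 N.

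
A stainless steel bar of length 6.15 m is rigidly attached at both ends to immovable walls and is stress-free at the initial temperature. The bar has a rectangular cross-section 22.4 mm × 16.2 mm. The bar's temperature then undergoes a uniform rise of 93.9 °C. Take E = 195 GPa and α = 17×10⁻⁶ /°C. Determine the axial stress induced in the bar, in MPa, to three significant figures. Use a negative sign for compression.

Free thermal expansion αLΔT = 17e-6 · 6150 · 93.9 = 9.817 mm.
The walls impose strain ε = −(9.817)/6150 = -1.5963e-03; σ = Eε = 195000 · -1.5963e-03 = -311.3 MPa.

-311 MPa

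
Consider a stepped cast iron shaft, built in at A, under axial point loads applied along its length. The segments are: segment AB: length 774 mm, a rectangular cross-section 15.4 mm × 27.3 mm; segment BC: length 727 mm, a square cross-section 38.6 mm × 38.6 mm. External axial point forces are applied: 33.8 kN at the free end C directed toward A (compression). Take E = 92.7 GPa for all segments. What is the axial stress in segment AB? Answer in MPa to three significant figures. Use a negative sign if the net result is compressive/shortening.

Internal axial forces (sectioning from the free end, tension +): N_BC = -33.8 kN, N_AB = -33.8 kN.
A_AB = 420.4 mm².
σ_AB = N_AB/A_AB = -33800/420.4 = -80.4 MPa.

-80.4 MPa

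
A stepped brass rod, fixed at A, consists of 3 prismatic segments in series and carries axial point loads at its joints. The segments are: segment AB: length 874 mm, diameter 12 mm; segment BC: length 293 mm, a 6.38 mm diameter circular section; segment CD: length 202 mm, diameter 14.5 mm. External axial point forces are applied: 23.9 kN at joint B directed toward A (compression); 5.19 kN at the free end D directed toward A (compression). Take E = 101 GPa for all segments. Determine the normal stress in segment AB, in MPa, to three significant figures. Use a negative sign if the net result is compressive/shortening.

-257 MPa

Internal axial forces (sectioning from the free end, tension +): N_CD = -5.19 kN, N_BC = -5.19 kN, N_AB = -29.09 kN.
A_AB = 113.1 mm².
σ_AB = N_AB/A_AB = -29090/113.1 = -257.2 MPa.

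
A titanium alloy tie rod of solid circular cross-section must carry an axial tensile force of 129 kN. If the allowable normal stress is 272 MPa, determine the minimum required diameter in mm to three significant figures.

Required area A ≥ P/σ_allow = 129000/272 = 474.3 mm².
For a solid circular section, d ≥ √(4A/π) = 24.57 mm.

24.6 mm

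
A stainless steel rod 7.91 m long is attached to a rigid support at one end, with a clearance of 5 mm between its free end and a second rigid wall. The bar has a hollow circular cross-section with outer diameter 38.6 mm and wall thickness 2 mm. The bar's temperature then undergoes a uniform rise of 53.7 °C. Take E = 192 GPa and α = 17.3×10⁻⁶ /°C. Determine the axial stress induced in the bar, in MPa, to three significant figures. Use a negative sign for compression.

Free thermal expansion αLΔT = 17.3e-6 · 7910 · 53.7 = 7.348 mm.
The walls engage after the gap closes; constrained expansion = 7.348 − 5 = 2.348 mm.
The walls impose strain ε = −(2.348)/7910 = -2.9690e-04; σ = Eε = 192000 · -2.9690e-04 = -57 MPa.

-57.0 MPa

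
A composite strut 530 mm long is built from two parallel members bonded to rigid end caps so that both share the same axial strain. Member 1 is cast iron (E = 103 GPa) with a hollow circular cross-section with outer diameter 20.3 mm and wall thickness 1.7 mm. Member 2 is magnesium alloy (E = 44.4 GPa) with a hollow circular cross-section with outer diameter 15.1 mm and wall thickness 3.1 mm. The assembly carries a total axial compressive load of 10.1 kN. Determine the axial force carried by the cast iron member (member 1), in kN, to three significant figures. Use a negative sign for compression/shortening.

A_1 = 99.34 mm².
A_2 = 116.9 mm².
Equal strain + equilibrium ⇒ each member carries load in proportion to AE: A₁E₁ = 10230000 N, A₂E₂ = 5189000 N, ΣAE = 15420000 N.
F₁ = P·A₁E₁/ΣAE = -10100·10230000/15420000 = -6701 N.

-6.70 kN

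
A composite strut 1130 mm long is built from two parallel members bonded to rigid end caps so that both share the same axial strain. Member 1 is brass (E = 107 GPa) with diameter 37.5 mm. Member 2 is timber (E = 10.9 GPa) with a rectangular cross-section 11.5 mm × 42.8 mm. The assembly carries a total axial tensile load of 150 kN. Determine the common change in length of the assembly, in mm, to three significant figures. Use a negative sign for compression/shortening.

A_1 = 1104 mm².
A_2 = 492.2 mm².
Equal strain + equilibrium ⇒ each member carries load in proportion to AE: A₁E₁ = 118200000 N, A₂E₂ = 5365000 N, ΣAE = 123500000 N.
δ = PL/ΣAE = 150000·1130/123500000 = 1.372 mm.

1.37 mm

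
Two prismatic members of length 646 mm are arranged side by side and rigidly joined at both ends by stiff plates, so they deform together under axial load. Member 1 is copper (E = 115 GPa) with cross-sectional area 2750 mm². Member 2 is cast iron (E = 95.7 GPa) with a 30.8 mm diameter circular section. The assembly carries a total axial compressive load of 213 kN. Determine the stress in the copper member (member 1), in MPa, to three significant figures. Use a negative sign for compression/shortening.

A_2 = 745.1 mm².
Equal strain + equilibrium ⇒ each member carries load in proportion to AE: A₁E₁ = 316200000 N, A₂E₂ = 71300000 N, ΣAE = 387600000 N.
σ₁ = P·E₁/ΣAE = -213000·115000/387600000 = -63.2 MPa.

-63.2 MPa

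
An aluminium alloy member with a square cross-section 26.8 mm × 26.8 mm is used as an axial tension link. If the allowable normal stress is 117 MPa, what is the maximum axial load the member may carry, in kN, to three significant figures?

A = 718.2 mm².
P_max = σ_allow · A = 117 · 718.2 = 84030 N = 84.03 kN.

84.0 kN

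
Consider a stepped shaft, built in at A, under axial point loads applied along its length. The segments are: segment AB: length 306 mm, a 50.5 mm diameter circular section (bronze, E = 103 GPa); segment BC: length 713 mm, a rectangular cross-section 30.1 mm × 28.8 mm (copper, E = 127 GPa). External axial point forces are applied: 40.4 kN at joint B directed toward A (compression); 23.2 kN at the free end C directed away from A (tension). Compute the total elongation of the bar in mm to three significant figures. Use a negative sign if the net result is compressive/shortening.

0.125 mm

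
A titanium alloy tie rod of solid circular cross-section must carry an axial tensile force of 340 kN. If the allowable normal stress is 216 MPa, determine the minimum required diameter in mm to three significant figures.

44.8 mm

Required area A ≥ P/σ_allow = 340000/216 = 1574 mm².
For a solid circular section, d ≥ √(4A/π) = 44.77 mm.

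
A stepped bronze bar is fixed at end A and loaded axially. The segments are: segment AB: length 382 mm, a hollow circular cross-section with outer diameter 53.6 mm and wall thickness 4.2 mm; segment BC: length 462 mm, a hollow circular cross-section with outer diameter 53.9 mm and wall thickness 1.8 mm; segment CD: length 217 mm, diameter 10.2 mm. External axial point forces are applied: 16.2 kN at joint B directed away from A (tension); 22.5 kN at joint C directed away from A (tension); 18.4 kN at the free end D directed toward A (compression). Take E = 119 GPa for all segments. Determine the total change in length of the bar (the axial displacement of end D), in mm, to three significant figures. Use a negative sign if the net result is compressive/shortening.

Internal axial forces (sectioning from the free end, tension +): N_CD = -18.4 kN, N_BC = 4.1 kN, N_AB = 20.3 kN.
A_AB = 651.8 mm².
A_BC = 294.6 mm².
A_CD = 81.71 mm².
δ_AB = 20300·382/(651.8·119000) = 0.09997 mm
δ_BC = 4100·462/(294.6·119000) = 0.05403 mm
δ_CD = -18400·217/(81.71·119000) = -0.4106 mm
δ = Σδ_i = -0.2566 mm.

-0.257 mm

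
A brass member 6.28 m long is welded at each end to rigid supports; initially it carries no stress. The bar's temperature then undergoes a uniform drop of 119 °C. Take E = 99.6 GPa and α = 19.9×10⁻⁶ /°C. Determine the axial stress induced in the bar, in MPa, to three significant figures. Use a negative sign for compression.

Free thermal expansion αLΔT = 19.9e-6 · 6280 · -119 = -14.87 mm.
The walls impose strain ε = −(-14.87)/6280 = 2.3681e-03; σ = Eε = 99600 · 2.3681e-03 = 235.9 MPa.

236 MPa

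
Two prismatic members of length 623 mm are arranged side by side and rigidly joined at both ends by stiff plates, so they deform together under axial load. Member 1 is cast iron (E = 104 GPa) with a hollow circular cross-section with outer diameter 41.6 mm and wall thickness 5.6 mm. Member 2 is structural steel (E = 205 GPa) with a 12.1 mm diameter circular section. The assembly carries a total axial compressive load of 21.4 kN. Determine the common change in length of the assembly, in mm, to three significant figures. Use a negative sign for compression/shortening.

A_1 = 633.3 mm².
A_2 = 115 mm².
Equal strain + equilibrium ⇒ each member carries load in proportion to AE: A₁E₁ = 65870000 N, A₂E₂ = 23570000 N, ΣAE = 89440000 N.
δ = PL/ΣAE = -21400·623/89440000 = -0.1491 mm.

-0.149 mm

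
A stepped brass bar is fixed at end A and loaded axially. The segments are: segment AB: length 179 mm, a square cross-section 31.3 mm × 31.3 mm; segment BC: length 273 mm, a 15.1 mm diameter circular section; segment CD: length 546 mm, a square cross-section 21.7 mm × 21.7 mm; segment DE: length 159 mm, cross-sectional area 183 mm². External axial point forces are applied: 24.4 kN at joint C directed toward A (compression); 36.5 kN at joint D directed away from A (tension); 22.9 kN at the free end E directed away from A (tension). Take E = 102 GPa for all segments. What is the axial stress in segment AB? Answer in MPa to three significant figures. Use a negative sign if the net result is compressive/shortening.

35.7 MPa

Internal axial forces (sectioning from the free end, tension +): N_DE = 22.9 kN, N_CD = 59.4 kN, N_BC = 35 kN, N_AB = 35 kN.
A_AB = 979.7 mm².
σ_AB = N_AB/A_AB = 35000/979.7 = 35.73 MPa.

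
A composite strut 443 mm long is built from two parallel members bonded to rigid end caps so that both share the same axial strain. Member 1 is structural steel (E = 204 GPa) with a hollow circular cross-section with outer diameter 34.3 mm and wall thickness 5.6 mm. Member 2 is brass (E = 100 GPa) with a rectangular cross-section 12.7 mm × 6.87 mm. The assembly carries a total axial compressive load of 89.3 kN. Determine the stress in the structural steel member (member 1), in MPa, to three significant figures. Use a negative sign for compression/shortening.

A_1 = 504.9 mm².
A_2 = 87.25 mm².
Equal strain + equilibrium ⇒ each member carries load in proportion to AE: A₁E₁ = 103000000 N, A₂E₂ = 8725000 N, ΣAE = 111700000 N.
σ₁ = P·E₁/ΣAE = -89300·204000/111700000 = -163 MPa.

-163 MPa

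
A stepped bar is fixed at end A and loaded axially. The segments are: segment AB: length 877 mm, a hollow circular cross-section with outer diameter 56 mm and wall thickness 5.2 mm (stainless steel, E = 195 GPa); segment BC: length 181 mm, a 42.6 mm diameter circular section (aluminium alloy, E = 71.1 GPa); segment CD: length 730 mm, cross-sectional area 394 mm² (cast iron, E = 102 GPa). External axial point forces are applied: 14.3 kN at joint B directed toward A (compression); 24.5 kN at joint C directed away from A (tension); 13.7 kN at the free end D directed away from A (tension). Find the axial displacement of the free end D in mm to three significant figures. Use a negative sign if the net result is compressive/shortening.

0.447 mm

Internal axial forces (sectioning from the free end, tension +): N_CD = 13.7 kN, N_BC = 38.2 kN, N_AB = 23.9 kN.
A_AB = 829.9 mm².
A_BC = 1425 mm².
δ_AB = 23900·877/(829.9·195000) = 0.1295 mm
δ_BC = 38200·181/(1425·71100) = 0.06823 mm
δ_CD = 13700·730/(394·102000) = 0.2489 mm
δ = Σδ_i = 0.4466 mm.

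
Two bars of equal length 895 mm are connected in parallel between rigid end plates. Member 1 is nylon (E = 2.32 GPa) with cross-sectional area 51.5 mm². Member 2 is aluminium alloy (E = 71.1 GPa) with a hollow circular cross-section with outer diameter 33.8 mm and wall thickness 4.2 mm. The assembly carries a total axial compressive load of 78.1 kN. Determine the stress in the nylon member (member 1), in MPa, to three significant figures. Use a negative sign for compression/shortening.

-6.50 MPa

A_2 = 390.6 mm².
Equal strain + equilibrium ⇒ each member carries load in proportion to AE: A₁E₁ = 119500 N, A₂E₂ = 27770000 N, ΣAE = 27890000 N.
σ₁ = P·E₁/ΣAE = -78100·2320/27890000 = -6.497 MPa.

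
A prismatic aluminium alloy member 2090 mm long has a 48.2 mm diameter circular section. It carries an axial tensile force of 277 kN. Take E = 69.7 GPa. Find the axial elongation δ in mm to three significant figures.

4.55 mm

A = 1825 mm².
δ_mech = NL/(AE) = 277000·2090/(1825·69700) = 4.552 mm.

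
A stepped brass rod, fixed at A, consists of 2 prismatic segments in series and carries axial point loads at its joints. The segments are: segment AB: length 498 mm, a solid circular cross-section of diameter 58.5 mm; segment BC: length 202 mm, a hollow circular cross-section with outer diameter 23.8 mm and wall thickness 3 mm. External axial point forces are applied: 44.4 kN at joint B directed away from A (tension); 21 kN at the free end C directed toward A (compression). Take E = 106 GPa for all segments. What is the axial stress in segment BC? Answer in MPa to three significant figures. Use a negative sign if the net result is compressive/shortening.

-107 MPa

Internal axial forces (sectioning from the free end, tension +): N_BC = -21 kN, N_AB = 23.4 kN.
A_BC = 196 mm².
σ_BC = N_BC/A_BC = -21000/196 = -107.1 MPa.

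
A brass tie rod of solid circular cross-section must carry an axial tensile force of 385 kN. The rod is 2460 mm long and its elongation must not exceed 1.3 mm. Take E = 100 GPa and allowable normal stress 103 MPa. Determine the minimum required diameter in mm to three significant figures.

96.3 mm

Required area A ≥ P/σ_allow = 385000/103 = 3738 mm².
For a solid circular section, d ≥ √(4A/π) = 68.99 mm.
Elongation limit: A ≥ PL/(Eδ_allow) = 385000·2460/(100000·1.3) = 7285 mm² ⇒ d ≥ 96.31 mm.
The elongation limit governs.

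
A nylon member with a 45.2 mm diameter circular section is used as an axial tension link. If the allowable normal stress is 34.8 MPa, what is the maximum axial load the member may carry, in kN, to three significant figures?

55.8 kN

A = 1605 mm².
P_max = σ_allow · A = 34.8 · 1605 = 55840 N = 55.84 kN.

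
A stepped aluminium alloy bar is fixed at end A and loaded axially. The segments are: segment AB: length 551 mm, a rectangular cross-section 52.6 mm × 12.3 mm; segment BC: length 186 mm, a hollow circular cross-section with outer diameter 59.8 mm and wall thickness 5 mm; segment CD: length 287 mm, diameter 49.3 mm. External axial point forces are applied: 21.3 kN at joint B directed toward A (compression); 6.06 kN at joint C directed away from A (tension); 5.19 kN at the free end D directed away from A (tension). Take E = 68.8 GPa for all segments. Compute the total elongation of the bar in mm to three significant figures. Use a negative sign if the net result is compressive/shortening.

Internal axial forces (sectioning from the free end, tension +): N_CD = 5.19 kN, N_BC = 11.25 kN, N_AB = -10.05 kN.
A_AB = 647 mm².
A_BC = 860.8 mm².
A_CD = 1909 mm².
δ_AB = -10050·551/(647·68800) = -0.1244 mm
δ_BC = 11250·186/(860.8·68800) = 0.03533 mm
δ_CD = 5190·287/(1909·68800) = 0.01134 mm
δ = Σδ_i = -0.07773 mm.

-0.0777 mm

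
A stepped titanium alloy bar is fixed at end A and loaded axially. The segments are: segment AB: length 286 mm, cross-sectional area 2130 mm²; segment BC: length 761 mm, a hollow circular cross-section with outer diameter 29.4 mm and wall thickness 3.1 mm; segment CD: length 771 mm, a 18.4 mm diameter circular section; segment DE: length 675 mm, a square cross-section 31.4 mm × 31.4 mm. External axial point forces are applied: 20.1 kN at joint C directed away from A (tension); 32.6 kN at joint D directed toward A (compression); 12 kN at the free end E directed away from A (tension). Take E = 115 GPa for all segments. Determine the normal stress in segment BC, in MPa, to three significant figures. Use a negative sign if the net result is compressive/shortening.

Internal axial forces (sectioning from the free end, tension +): N_DE = 12 kN, N_CD = -20.6 kN, N_BC = -0.5 kN, N_AB = -0.5 kN.
A_BC = 256.1 mm².
σ_BC = N_BC/A_BC = -500/256.1 = -1.952 MPa.

-1.95 MPa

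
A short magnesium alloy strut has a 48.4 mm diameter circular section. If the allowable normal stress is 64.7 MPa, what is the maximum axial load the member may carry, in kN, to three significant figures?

119 kN

A = 1840 mm².
P_max = σ_allow · A = 64.7 · 1840 = 119000 N = 119 kN.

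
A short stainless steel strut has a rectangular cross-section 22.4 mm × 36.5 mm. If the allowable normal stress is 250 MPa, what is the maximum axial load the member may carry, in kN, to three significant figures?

204 kN

A = 817.6 mm².
P_max = σ_allow · A = 250 · 817.6 = 204400 N = 204.4 kN.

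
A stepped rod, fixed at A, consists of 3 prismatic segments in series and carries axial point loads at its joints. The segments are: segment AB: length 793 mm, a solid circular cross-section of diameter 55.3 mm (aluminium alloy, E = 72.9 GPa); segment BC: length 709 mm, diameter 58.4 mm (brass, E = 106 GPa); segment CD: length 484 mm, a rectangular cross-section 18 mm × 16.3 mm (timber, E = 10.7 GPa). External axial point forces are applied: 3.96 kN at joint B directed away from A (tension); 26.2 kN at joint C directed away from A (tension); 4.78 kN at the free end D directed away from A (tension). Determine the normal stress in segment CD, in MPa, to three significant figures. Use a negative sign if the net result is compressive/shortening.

Internal axial forces (sectioning from the free end, tension +): N_CD = 4.78 kN, N_BC = 30.98 kN, N_AB = 34.94 kN.
A_CD = 293.4 mm².
σ_CD = N_CD/A_CD = 4780/293.4 = 16.29 MPa.

16.3 MPa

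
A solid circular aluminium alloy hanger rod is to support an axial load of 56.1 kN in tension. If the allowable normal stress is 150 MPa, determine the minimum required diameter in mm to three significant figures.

21.8 mm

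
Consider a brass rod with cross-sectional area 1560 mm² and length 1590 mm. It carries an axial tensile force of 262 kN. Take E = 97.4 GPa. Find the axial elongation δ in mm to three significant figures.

2.74 mm

δ_mech = NL/(AE) = 262000·1590/(1560·97400) = 2.742 mm.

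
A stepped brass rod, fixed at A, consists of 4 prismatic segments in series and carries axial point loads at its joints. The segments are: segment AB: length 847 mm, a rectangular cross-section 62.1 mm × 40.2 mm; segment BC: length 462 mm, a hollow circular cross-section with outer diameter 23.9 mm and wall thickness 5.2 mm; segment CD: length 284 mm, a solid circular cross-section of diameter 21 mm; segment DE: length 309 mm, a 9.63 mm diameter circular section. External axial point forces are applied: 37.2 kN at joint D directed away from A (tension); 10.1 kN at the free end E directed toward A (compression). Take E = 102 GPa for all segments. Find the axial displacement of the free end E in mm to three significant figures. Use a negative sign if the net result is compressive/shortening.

Internal axial forces (sectioning from the free end, tension +): N_DE = -10.1 kN, N_CD = 27.1 kN, N_BC = 27.1 kN, N_AB = 27.1 kN.
A_AB = 2496 mm².
A_BC = 305.5 mm².
A_CD = 346.4 mm².
A_DE = 72.84 mm².
δ_AB = 27100·847/(2496·102000) = 0.09014 mm
δ_BC = 27100·462/(305.5·102000) = 0.4018 mm
δ_CD = 27100·284/(346.4·102000) = 0.2179 mm
δ_DE = -10100·309/(72.84·102000) = -0.4201 mm
δ = Σδ_i = 0.2897 mm.

0.290 mm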